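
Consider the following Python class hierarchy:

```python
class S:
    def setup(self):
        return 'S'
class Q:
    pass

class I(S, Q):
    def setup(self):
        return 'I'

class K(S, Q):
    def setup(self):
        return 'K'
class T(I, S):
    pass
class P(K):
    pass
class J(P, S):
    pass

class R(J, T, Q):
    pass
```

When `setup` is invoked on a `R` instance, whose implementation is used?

L[R] = R + merge(L[J], L[T], L[Q], [J T Q])
  take J:  [J P K S Q object] + [T I S Q object] + [Q object] + [J T Q]
  take P:  [P K S Q object] + [T I S Q object] + [Q object] + [T Q]
  take K:  [K S Q object] + [T I S Q object] + [Q object] + [T Q]
  take T:  [S Q object] + [T I S Q object] + [Q object] + [T Q]
  take I:  [S Q object] + [I S Q object] + [Q object] + [Q]
  take S:  [S Q object] + [S Q object] + [Q object] + [Q]
  take Q:  [Q object] + [Q object] + [Q object] + [Q]
  take object:  [object] + [object] + [object]
MRO: R J P K T I S Q object
setup is defined in: I, K, S. First along the MRO is K.

K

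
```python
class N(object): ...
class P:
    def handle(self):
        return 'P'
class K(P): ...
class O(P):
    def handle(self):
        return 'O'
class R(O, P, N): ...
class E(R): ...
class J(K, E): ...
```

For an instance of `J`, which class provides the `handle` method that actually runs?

O

L[J] = J + merge(L[K], L[E], [K E])
  take K:  [K P object] + [E R O P N object] + [K E]
  take E:  [P object] + [E R O P N object] + [E]
  take R:  [P object] + [R O P N object]
  take O:  [P object] + [O P N object]
  take P:  [P object] + [P N object]
  take N:  [object] + [N object]
  take object:  [object] + [object]
MRO: J K E R O P N object
handle is defined in: O, P. First along the MRO is O.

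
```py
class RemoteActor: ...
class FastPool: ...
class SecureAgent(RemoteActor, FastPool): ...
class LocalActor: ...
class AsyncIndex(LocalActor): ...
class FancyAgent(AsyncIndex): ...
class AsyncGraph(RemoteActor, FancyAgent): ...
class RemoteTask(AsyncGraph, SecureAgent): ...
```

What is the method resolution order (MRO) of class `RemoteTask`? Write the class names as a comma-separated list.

RemoteTask, AsyncGraph, SecureAgent, RemoteActor, FancyAgent, AsyncIndex, LocalActor, FastPool, object

L[RemoteTask] = RemoteTask + merge(L[AsyncGraph], L[SecureAgent], [AsyncGraph SecureAgent])
  take AsyncGraph:  [AsyncGraph RemoteActor FancyAgent AsyncIndex LocalActor object] + [SecureAgent RemoteActor FastPool object] + [AsyncGraph SecureAgent]
  take SecureAgent:  [RemoteActor FancyAgent AsyncIndex LocalActor object] + [SecureAgent RemoteActor FastPool object] + [SecureAgent]
  take RemoteActor:  [RemoteActor FancyAgent AsyncIndex LocalActor object] + [RemoteActor FastPool object]
  take FancyAgent:  [FancyAgent AsyncIndex LocalActor object] + [FastPool object]
  take AsyncIndex:  [AsyncIndex LocalActor object] + [FastPool object]
  take LocalActor:  [LocalActor object] + [FastPool object]
  take FastPool:  [object] + [FastPool object]
  take object:  [object] + [object]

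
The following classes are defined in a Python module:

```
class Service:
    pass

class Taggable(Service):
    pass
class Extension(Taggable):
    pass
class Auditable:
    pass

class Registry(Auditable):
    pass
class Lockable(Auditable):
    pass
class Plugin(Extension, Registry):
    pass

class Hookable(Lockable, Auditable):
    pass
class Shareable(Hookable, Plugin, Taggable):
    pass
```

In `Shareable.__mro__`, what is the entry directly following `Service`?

Registry

L[Shareable] = Shareable + merge(L[Hookable], L[Plugin], L[Taggable], [Hookable Plugin Taggable])
  take Hookable:  [Hookable Lockable Auditable object] + [Plugin Extension Taggable Service Registry Auditable object] + [Taggable Service object] + [Hookable Plugin Taggable]
  take Lockable:  [Lockable Auditable object] + [Plugin Extension Taggable Service Registry Auditable object] + [Taggable Service object] + [Plugin Taggable]
  take Plugin:  [Auditable object] + [Plugin Extension Taggable Service Registry Auditable object] + [Taggable Service object] + [Plugin Taggable]
  take Extension:  [Auditable object] + [Extension Taggable Service Registry Auditable object] + [Taggable Service object] + [Taggable]
  take Taggable:  [Auditable object] + [Taggable Service Registry Auditable object] + [Taggable Service object] + [Taggable]
  take Service:  [Auditable object] + [Service Registry Auditable object] + [Service object]
  take Registry:  [Auditable object] + [Registry Auditable object] + [object]
  take Auditable:  [Auditable object] + [Auditable object] + [object]
  take object:  [object] + [object] + [object]
MRO: Shareable Hookable Lockable Plugin Extension Taggable Service Registry Auditable object
Service is at position 6; next is Registry.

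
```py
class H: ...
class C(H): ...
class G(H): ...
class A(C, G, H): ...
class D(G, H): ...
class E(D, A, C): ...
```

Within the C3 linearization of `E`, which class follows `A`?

C

L[E] = E + merge(L[D], L[A], L[C], [D A C])
  take D:  [D G H object] + [A C G H object] + [C H object] + [D A C]
  take A:  [G H object] + [A C G H object] + [C H object] + [A C]
  take C:  [G H object] + [C G H object] + [C H object] + [C]
  take G:  [G H object] + [G H object] + [H object]
  take H:  [H object] + [H object] + [H object]
  take object:  [object] + [object] + [object]
MRO: E D A C G H object
A is at position 2; next is C.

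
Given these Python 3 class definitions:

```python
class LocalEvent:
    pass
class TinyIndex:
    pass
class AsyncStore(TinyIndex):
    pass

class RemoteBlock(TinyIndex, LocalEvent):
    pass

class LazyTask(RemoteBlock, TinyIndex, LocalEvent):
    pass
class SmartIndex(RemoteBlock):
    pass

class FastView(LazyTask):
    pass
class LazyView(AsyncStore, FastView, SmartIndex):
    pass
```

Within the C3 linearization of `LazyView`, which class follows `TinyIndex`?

L[LazyView] = LazyView + merge(L[AsyncStore], L[FastView], L[SmartIndex], [AsyncStore FastView SmartIndex])
  take AsyncStore:  [AsyncStore TinyIndex object] + [FastView LazyTask RemoteBlock TinyIndex LocalEvent object] + [SmartIndex RemoteBlock TinyIndex LocalEvent object] + [AsyncStore FastView SmartIndex]
  take FastView:  [TinyIndex object] + [FastView LazyTask RemoteBlock TinyIndex LocalEvent object] + [SmartIndex RemoteBlock TinyIndex LocalEvent object] + [FastView SmartIndex]
  take LazyTask:  [TinyIndex object] + [LazyTask RemoteBlock TinyIndex LocalEvent object] + [SmartIndex RemoteBlock TinyIndex LocalEvent object] + [SmartIndex]
  take SmartIndex:  [TinyIndex object] + [RemoteBlock TinyIndex LocalEvent object] + [SmartIndex RemoteBlock TinyIndex LocalEvent object] + [SmartIndex]
  take RemoteBlock:  [TinyIndex object] + [RemoteBlock TinyIndex LocalEvent object] + [RemoteBlock TinyIndex LocalEvent object]
  take TinyIndex:  [TinyIndex object] + [TinyIndex LocalEvent object] + [TinyIndex LocalEvent object]
  take LocalEvent:  [object] + [LocalEvent object] + [LocalEvent object]
  take object:  [object] + [object] + [object]
MRO: LazyView AsyncStore FastView LazyTask SmartIndex RemoteBlock TinyIndex LocalEvent object
TinyIndex is at position 6; next is LocalEvent.

LocalEvent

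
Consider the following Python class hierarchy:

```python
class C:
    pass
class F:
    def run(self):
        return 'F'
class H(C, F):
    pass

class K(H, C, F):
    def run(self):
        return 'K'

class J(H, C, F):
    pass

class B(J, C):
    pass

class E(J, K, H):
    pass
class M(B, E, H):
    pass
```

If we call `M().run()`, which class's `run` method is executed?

K

L[M] = M + merge(L[B], L[E], L[H], [B E H])
  take B:  [B J H C F object] + [E J K H C F object] + [H C F object] + [B E H]
  take E:  [J H C F object] + [E J K H C F object] + [H C F object] + [E H]
  take J:  [J H C F object] + [J K H C F object] + [H C F object] + [H]
  take K:  [H C F object] + [K H C F object] + [H C F object] + [H]
  take H:  [H C F object] + [H C F object] + [H C F object] + [H]
  take C:  [C F object] + [C F object] + [C F object]
  take F:  [F object] + [F object] + [F object]
  take object:  [object] + [object] + [object]
MRO: M B E J K H C F object
run is defined in: F, K. First along the MRO is K.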